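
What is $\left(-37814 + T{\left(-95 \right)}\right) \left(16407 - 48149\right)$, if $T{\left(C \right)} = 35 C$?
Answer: $1305834138$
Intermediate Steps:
$\left(-37814 + T{\left(-95 \right)}\right) \left(16407 - 48149\right) = \left(-37814 + 35 \left(-95\right)\right) \left(16407 - 48149\right) = \left(-37814 - 3325\right) \left(-31742\right) = \left(-41139\right) \left(-31742\right) = 1305834138$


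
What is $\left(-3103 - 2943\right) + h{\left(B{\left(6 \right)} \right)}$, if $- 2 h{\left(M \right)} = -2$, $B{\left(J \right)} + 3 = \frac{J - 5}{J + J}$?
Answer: $-6045$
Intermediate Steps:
$B{\left(J \right)} = -3 + \frac{-5 + J}{2 J}$ ($B{\left(J \right)} = -3 + \frac{J - 5}{J + J} = -3 + \frac{-5 + J}{2 J}$)
$h{\left(M \right)} = 1$ ($h{\left(M \right)} = \left(- \frac{1}{2}\right) \left(-2\right) = 1$)
$\left(-3103 - 2943\right) + h{\left(B{\left(6 \right)} \right)} = \left(-3103 - 2943\right) + 1 = -6046 + 1 = -6045$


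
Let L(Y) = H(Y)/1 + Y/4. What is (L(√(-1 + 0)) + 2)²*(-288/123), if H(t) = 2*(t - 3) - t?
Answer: -1386/41 + 960*I/41 ≈ -33.805 + 23.415*I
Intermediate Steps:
H(t) = -6 + t (H(t) = 2*(-3 + t) - t = (-6 + 2*t) - t = -6 + t)
L(Y) = -6 + 5*Y/4 (L(Y) = (-6 + Y)/1 + Y/4 = (-6 + Y)*1 + Y*(¼) = (-6 + Y) + Y/4 = -6 + 5*Y/4)
(L(√(-1 + 0)) + 2)²*(-288/123) = ((-6 + 5*√(-1 + 0)/4) + 2)²*(-288/123) = ((-6 + 5*√(-1)/4) + 2)²*(-288*1/123) = ((-6 + 5*I/4) + 2)²*(-96/41) = (-4 + 5*I/4)²*(-96/41) = -96*(-4 + 5*I/4)²/41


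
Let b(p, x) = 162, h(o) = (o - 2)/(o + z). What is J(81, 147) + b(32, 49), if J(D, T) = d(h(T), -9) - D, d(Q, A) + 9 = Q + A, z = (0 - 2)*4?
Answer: 8902/139 ≈ 64.043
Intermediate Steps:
z = -8 (z = -2*4 = -8)
h(o) = (-2 + o)/(-8 + o) (h(o) = (o - 2)/(o - 8) = (-2 + o)/(-8 + o))
d(Q, A) = -9 + A + Q (d(Q, A) = -9 + (Q + A) = -9 + (A + Q) = -9 + A + Q)
J(D, T) = -18 - D + (-2 + T)/(-8 + T) (J(D, T) = (-9 - 9 + (-2 + T)/(-8 + T)) - D = (-18 + (-2 + T)/(-8 + T)) - D = -18 - D + (-2 + T)/(-8 + T))
J(81, 147) + b(32, 49) = (-2 + 147 - (-8 + 147)*(18 + 81))/(-8 + 147) + 162 = (-2 + 147 - 1*139*99)/139 + 162 = (-2 + 147 - 13761)/139 + 162 = (1/139)*(-13616) + 162 = -13616/139 + 162 = 8902/139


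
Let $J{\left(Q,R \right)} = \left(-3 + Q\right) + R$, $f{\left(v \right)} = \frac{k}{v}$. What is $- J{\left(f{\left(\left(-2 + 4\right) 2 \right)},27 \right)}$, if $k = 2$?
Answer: $- \frac{49}{2} \approx -24.5$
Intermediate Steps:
$f{\left(v \right)} = \frac{2}{v}$
$J{\left(Q,R \right)} = -3 + Q + R$
$- J{\left(f{\left(\left(-2 + 4\right) 2 \right)},27 \right)} = - (-3 + \frac{2}{\left(-2 + 4\right) 2} + 27) = - (-3 + \frac{2}{2 \cdot 2} + 27) = - (-3 + \frac{2}{4} + 27) = - (-3 + 2 \cdot \frac{1}{4} + 27) = - (-3 + \frac{1}{2} + 27) = \left(-1\right) \frac{49}{2} = - \frac{49}{2}$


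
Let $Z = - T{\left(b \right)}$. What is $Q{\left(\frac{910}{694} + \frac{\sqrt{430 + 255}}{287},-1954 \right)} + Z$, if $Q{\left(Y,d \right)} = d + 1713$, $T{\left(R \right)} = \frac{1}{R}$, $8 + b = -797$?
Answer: $- \frac{194004}{805} \approx -241.0$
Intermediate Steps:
$b = -805$ ($b = -8 - 797 = -805$)
$Z = \frac{1}{805}$ ($Z = - \frac{1}{-805} = \left(-1\right) \left(- \frac{1}{805}\right) = \frac{1}{805} \approx 0.0012422$)
$Q{\left(Y,d \right)} = 1713 + d$
$Q{\left(\frac{910}{694} + \frac{\sqrt{430 + 255}}{287},-1954 \right)} + Z = \left(1713 - 1954\right) + \frac{1}{805} = -241 + \frac{1}{805} = - \frac{194004}{805}$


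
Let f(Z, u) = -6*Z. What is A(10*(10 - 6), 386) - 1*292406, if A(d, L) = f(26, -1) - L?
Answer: -292948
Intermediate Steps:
A(d, L) = -156 - L (A(d, L) = -6*26 - L = -156 - L)
A(10*(10 - 6), 386) - 1*292406 = (-156 - 1*386) - 1*292406 = (-156 - 386) - 292406 = -542 - 292406 = -292948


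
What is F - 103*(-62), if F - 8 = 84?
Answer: 6478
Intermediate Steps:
F = 92 (F = 8 + 84 = 92)
F - 103*(-62) = 92 - 103*(-62) = 92 + 6386 = 6478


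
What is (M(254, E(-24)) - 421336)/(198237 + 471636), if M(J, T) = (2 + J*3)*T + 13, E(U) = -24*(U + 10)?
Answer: -54873/223291 ≈ -0.24575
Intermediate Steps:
E(U) = -240 - 24*U (E(U) = -24*(10 + U) = -240 - 24*U)
M(J, T) = 13 + T*(2 + 3*J) (M(J, T) = (2 + 3*J)*T + 13 = T*(2 + 3*J) + 13 = 13 + T*(2 + 3*J))
(M(254, E(-24)) - 421336)/(198237 + 471636) = ((13 + 2*(-240 - 24*(-24)) + 3*254*(-240 - 24*(-24))) - 421336)/(198237 + 471636) = ((13 + 2*(-240 + 576) + 3*254*(-240 + 576)) - 421336)/669873 = ((13 + 2*336 + 3*254*336) - 421336)*(1/669873) = ((13 + 672 + 256032) - 421336)*(1/669873) = (256717 - 421336)*(1/669873) = -164619*1/669873 = -54873/223291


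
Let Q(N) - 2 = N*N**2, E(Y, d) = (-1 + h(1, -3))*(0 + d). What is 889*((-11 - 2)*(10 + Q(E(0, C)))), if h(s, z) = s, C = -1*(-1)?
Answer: -138684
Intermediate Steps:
C = 1
E(Y, d) = 0 (E(Y, d) = (-1 + 1)*(0 + d) = 0*d = 0)
Q(N) = 2 + N**3 (Q(N) = 2 + N*N**2 = 2 + N**3)
889*((-11 - 2)*(10 + Q(E(0, C)))) = 889*((-11 - 2)*(10 + (2 + 0**3))) = 889*(-13*(10 + (2 + 0))) = 889*(-13*(10 + 2)) = 889*(-13*12) = 889*(-156) = -138684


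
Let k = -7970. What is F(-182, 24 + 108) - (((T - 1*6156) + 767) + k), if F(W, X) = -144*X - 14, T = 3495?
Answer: -9158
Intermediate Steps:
F(W, X) = -14 - 144*X
F(-182, 24 + 108) - (((T - 1*6156) + 767) + k) = (-14 - 144*(24 + 108)) - (((3495 - 1*6156) + 767) - 7970) = (-14 - 144*132) - (((3495 - 6156) + 767) - 7970) = (-14 - 19008) - ((-2661 + 767) - 7970) = -19022 - (-1894 - 7970) = -19022 - 1*(-9864) = -19022 + 9864 = -9158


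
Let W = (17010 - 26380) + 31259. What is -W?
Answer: -21889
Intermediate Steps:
W = 21889 (W = -9370 + 31259 = 21889)
-W = -1*21889 = -21889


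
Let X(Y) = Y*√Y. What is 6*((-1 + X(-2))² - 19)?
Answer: -156 + 24*I*√2 ≈ -156.0 + 33.941*I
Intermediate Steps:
X(Y) = Y^(3/2)
6*((-1 + X(-2))² - 19) = 6*((-1 + (-2)^(3/2))² - 19) = 6*((-1 - 2*I*√2)² - 19) = 6*(-19 + (-1 - 2*I*√2)²) = -114 + 6*(-1 - 2*I*√2)²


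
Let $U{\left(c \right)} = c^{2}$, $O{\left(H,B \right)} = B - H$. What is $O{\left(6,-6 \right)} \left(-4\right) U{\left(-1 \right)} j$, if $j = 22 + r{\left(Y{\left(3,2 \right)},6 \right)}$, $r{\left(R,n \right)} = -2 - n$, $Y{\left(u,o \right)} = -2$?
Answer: $672$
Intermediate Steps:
$j = 14$ ($j = 22 - 8 = 14$)
$O{\left(6,-6 \right)} \left(-4\right) U{\left(-1 \right)} j = \left(-6 - 6\right) \left(-4\right) \left(-1\right)^{2} \cdot 14 = \left(-6 - 6\right) \left(-4\right) 1 \cdot 14 = \left(-12\right) \left(-4\right) 1 \cdot 14 = 48 \cdot 1 \cdot 14 = 48 \cdot 14 = 672$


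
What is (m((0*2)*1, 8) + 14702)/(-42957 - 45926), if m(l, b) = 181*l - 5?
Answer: -14697/88883 ≈ -0.16535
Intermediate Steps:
m(l, b) = -5 + 181*l
(m((0*2)*1, 8) + 14702)/(-42957 - 45926) = ((-5 + 181*((0*2)*1)) + 14702)/(-42957 - 45926) = ((-5 + 181*(0*1)) + 14702)/(-88883) = ((-5 + 181*0) + 14702)*(-1/88883) = ((-5 + 0) + 14702)*(-1/88883) = (-5 + 14702)*(-1/88883) = 14697*(-1/88883) = -14697/88883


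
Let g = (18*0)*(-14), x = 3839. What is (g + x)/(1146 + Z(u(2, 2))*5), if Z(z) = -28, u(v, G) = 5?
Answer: 3839/1006 ≈ 3.8161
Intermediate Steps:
g = 0 (g = 0*(-14) = 0)
(g + x)/(1146 + Z(u(2, 2))*5) = (0 + 3839)/(1146 - 28*5) = 3839/(1146 - 140) = 3839/1006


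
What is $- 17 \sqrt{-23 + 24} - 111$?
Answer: $-128$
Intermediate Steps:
$- 17 \sqrt{-23 + 24} - 111 = - 17 \sqrt{1} - 111 = \left(-17\right) 1 - 111 = -17 - 111 = -128$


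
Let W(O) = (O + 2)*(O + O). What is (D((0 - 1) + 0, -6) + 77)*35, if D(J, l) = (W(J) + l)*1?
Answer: 2415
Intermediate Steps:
W(O) = 2*O*(2 + O) (W(O) = (2 + O)*(2*O) = 2*O*(2 + O))
D(J, l) = l + 2*J*(2 + J) (D(J, l) = (2*J*(2 + J) + l)*1 = (l + 2*J*(2 + J))*1 = l + 2*J*(2 + J))
(D((0 - 1) + 0, -6) + 77)*35 = ((-6 + 2*((0 - 1) + 0)*(2 + ((0 - 1) + 0))) + 77)*35 = ((-6 + 2*(-1 + 0)*(2 + (-1 + 0))) + 77)*35 = ((-6 + 2*(-1)*(2 - 1)) + 77)*35 = ((-6 + 2*(-1)*1) + 77)*35 = ((-6 - 2) + 77)*35 = (-8 + 77)*35 = 69*35 = 2415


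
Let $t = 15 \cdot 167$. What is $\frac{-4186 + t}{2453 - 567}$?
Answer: $- \frac{41}{46} \approx -0.8913$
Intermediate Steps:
$t = 2505$
$\frac{-4186 + t}{2453 - 567} = \frac{-4186 + 2505}{2453 - 567} = - \frac{1681}{1886} = \left(-1681\right) \frac{1}{1886} = - \frac{41}{46}$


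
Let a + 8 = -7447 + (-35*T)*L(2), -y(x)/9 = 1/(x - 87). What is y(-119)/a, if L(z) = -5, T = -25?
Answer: -9/2436980 ≈ -3.6931e-6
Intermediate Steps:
y(x) = -9/(-87 + x) (y(x) = -9/(x - 87) = -9/(-87 + x))
a = -11830 (a = -8 + (-7447 - 35*(-25)*(-5)) = -8 + (-7447 + 875*(-5)) = -8 + (-7447 - 4375) = -8 - 11822 = -11830)
y(-119)/a = -9/(-87 - 119)/(-11830) = -9/(-206)*(-1/11830) = -9*(-1/206)*(-1/11830) = (9/206)*(-1/11830) = -9/2436980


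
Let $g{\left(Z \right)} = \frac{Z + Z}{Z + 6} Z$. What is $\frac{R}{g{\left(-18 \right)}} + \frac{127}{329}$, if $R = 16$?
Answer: $\frac{797}{8883} \approx 0.089722$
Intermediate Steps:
$g{\left(Z \right)} = \frac{2 Z^{2}}{6 + Z}$ ($g{\left(Z \right)} = \frac{2 Z}{6 + Z} Z = \frac{2 Z^{2}}{6 + Z}$)
$\frac{R}{g{\left(-18 \right)}} + \frac{127}{329} = \frac{16}{2 \left(-18\right)^{2} \frac{1}{6 - 18}} + \frac{127}{329} = \frac{16}{2 \cdot 324 \frac{1}{-12}} + 127 \cdot \frac{1}{329} = \frac{16}{2 \cdot 324 \left(- \frac{1}{12}\right)} + \frac{127}{329} = \frac{16}{-54} + \frac{127}{329} = 16 \left(- \frac{1}{54}\right) + \frac{127}{329} = - \frac{8}{27} + \frac{127}{329} = \frac{797}{8883}$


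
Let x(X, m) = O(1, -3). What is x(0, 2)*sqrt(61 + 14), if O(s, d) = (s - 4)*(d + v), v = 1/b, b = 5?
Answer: 42*sqrt(3) ≈ 72.746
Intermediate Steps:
v = 1/5 ≈ 0.20000
O(s, d) = (-4 + s)*(1/5 + d) (O(s, d) = (s - 4)*(d + 1/5) = (-4 + s)*(1/5 + d))
x(X, m) = 42/5 (x(X, m) = -4/5 - 4*(-3) + (1/5)*1 - 3*1 = -4/5 + 12 + 1/5 - 3 = 42/5)
x(0, 2)*sqrt(61 + 14) = 42*sqrt(61 + 14)/5 = 42*sqrt(75)/5 = 42*(5*sqrt(3))/5 = 42*sqrt(3)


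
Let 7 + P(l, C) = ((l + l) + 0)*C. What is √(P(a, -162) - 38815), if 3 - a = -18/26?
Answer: I*√6763094/13 ≈ 200.05*I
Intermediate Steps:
a = 48/13 (a = 3 - (-18)/26 = 3 - 1*(-9/13) = 3 + 9/13 = 48/13 ≈ 3.6923)
P(l, C) = -7 + 2*C*l (P(l, C) = -7 + ((l + l) + 0)*C = -7 + (2*l + 0)*C = -7 + (2*l)*C = -7 + 2*C*l)
√(P(a, -162) - 38815) = √((-7 + 2*(-162)*(48/13)) - 38815) = √((-7 - 15552/13) - 38815) = √(-15643/13 - 38815) = √(-520238/13) = I*√6763094/13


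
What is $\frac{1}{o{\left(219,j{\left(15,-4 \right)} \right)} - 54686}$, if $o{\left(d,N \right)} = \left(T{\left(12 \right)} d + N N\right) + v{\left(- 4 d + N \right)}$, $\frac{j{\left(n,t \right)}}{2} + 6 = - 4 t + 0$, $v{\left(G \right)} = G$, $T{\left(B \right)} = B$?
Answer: $- \frac{1}{52514} \approx -1.9043 \cdot 10^{-5}$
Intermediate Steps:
$j{\left(n,t \right)} = -12 - 8 t$ ($j{\left(n,t \right)} = -12 + 2 \left(- 4 t + 0\right) = -12 + 2 \left(- 4 t\right) = -12 - 8 t$)
$o{\left(d,N \right)} = N + N^{2} + 8 d$ ($o{\left(d,N \right)} = \left(12 d + N N\right) + \left(- 4 d + N\right) = \left(12 d + N^{2}\right) + \left(N - 4 d\right) = \left(N^{2} + 12 d\right) + \left(N - 4 d\right) = N + N^{2} + 8 d$)
$\frac{1}{o{\left(219,j{\left(15,-4 \right)} \right)} - 54686} = \frac{1}{\left(\left(-12 - -32\right) + \left(-12 - -32\right)^{2} + 8 \cdot 219\right) - 54686} = \frac{1}{\left(\left(-12 + 32\right) + \left(-12 + 32\right)^{2} + 1752\right) - 54686} = \frac{1}{\left(20 + 20^{2} + 1752\right) - 54686} = \frac{1}{\left(20 + 400 + 1752\right) - 54686} = \frac{1}{2172 - 54686} = \frac{1}{-52514} = - \frac{1}{52514}$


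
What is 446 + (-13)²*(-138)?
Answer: -22876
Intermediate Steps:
446 + (-13)²*(-138) = 446 + 169*(-138) = 446 - 23322 = -22876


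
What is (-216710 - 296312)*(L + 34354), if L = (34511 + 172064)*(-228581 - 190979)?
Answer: 44463910519996212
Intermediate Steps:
L = -86670607000 (L = 206575*(-419560) = -86670607000)
(-216710 - 296312)*(L + 34354) = (-216710 - 296312)*(-86670607000 + 34354) = -513022*(-86670572646) = 44463910519996212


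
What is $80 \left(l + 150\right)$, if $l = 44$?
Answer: $15520$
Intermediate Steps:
$80 \left(l + 150\right) = 80 \left(44 + 150\right) = 80 \cdot 194 = 15520$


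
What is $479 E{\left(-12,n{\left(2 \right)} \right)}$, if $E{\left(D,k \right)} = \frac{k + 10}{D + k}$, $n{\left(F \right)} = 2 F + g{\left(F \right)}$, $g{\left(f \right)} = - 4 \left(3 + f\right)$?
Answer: $\frac{1437}{14} \approx 102.64$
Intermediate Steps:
$g{\left(f \right)} = -12 - 4 f$
$n{\left(F \right)} = -12 - 2 F$ ($n{\left(F \right)} = 2 F - \left(12 + 4 F\right) = -12 - 2 F$)
$E{\left(D,k \right)} = \frac{10 + k}{D + k}$
$479 E{\left(-12,n{\left(2 \right)} \right)} = 479 \frac{10 - 16}{-12 - 16} = 479 \frac{1}{-28} \left(-6\right) = 479 \left(\left(- \frac{1}{28}\right) \left(-6\right)\right) = 479 \cdot \frac{3}{14} = \frac{1437}{14}$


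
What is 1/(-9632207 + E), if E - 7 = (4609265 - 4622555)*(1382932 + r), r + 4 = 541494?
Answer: -1/25585200580 ≈ -3.9085e-11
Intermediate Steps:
r = 541490 (r = -4 + 541494 = 541490)
E = -25575568373 (E = 7 + (4609265 - 4622555)*(1382932 + 541490) = 7 - 13290*1924422 = 7 - 25575568380 = -25575568373)
1/(-9632207 + E) = 1/(-9632207 - 25575568373) = 1/(-25585200580) = -1/25585200580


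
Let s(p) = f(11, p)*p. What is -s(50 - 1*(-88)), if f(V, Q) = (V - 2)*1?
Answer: -1242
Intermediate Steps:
f(V, Q) = -2 + V (f(V, Q) = (-2 + V)*1 = -2 + V)
s(p) = 9*p (s(p) = (-2 + 11)*p = 9*p)
-s(50 - 1*(-88)) = -9*(50 - 1*(-88)) = -9*(50 + 88) = -9*138 = -1*1242 = -1242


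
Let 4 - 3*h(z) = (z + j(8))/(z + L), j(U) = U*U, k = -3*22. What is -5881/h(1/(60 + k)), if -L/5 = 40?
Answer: -7063081/1729 ≈ -4085.1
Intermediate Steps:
L = -200 (L = -5*40 = -200)
k = -66
j(U) = U**2
h(z) = 4/3 - (64 + z)/(3*(-200 + z)) (h(z) = 4/3 - (z + 8**2)/(3*(z - 200)) = 4/3 - (z + 64)/(3*(-200 + z)) = 4/3 - (64 + z)/(3*(-200 + z)))
-5881/h(1/(60 + k)) = -5881*(-200 + 1/(60 - 66))/(-288 + 1/(60 - 66)) = -5881*(-200 + 1/(-6))/(-288 + 1/(-6)) = -5881*(-200 - 1/6)/(-288 - 1/6) = -5881/(-1729/6/(-1201/6)) = -5881/((-6/1201*(-1729/6))) = -5881/1729/1201 = -5881*1201/1729 = -7063081/1729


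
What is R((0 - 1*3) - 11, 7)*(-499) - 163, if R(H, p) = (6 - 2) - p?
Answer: 1334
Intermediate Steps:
R(H, p) = 4 - p
R((0 - 1*3) - 11, 7)*(-499) - 163 = (4 - 1*7)*(-499) - 163 = (4 - 7)*(-499) - 163 = -3*(-499) - 163 = 1497 - 163 = 1334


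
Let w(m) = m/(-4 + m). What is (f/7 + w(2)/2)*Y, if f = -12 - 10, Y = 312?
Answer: -7956/7 ≈ -1136.6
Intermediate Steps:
f = -22
(f/7 + w(2)/2)*Y = (-22/7 + (2/(-4 + 2))/2)*312 = (-22*⅐ + (2/(-2))*(½))*312 = (-22/7 + (2*(-½))*(½))*312 = (-22/7 - 1*½)*312 = (-22/7 - ½)*312 = -51/14*312 = -7956/7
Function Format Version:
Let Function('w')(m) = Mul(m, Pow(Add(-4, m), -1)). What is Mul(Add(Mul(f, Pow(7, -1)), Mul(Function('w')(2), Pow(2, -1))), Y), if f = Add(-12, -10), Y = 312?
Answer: Rational(-7956, 7) ≈ -1136.6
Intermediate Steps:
f = -22
Mul(Add(Mul(f, Pow(7, -1)), Mul(Function('w')(2), Pow(2, -1))), Y) = Mul(Add(Mul(-22, Pow(7, -1)), Mul(Mul(2, Pow(Add(-4, 2), -1)), Pow(2, -1))), 312) = Mul(Add(Mul(-22, Rational(1, 7)), Mul(Mul(2, Pow(-2, -1)), Rational(1, 2))), 312) = Mul(Add(Rational(-22, 7), Mul(Mul(2, Rational(-1, 2)), Rational(1, 2))), 312) = Mul(Add(Rational(-22, 7), Mul(-1, Rational(1, 2))), 312) = Mul(Add(Rational(-22, 7), Rational(-1, 2)), 312) = Mul(Rational(-51, 14), 312) = Rational(-7956, 7)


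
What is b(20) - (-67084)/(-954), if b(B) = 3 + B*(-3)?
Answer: -60731/477 ≈ -127.32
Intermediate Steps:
b(B) = 3 - 3*B
b(20) - (-67084)/(-954) = (3 - 3*20) - (-67084)/(-954) = (3 - 60) - (-67084)*(-1)/954 = -57 - 62*541/477 = -57 - 33542/477 = -60731/477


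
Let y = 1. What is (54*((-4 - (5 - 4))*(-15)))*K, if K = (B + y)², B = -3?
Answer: 16200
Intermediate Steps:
K = 4 (K = (-3 + 1)² = (-2)² = 4)
(54*((-4 - (5 - 4))*(-15)))*K = (54*((-4 - (5 - 4))*(-15)))*4 = (54*((-4 - 1*1)*(-15)))*4 = (54*((-4 - 1)*(-15)))*4 = (54*(-5*(-15)))*4 = (54*75)*4 = 4050*4 = 16200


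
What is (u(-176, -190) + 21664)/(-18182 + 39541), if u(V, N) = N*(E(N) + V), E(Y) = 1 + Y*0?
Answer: 54914/21359 ≈ 2.5710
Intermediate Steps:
E(Y) = 1 (E(Y) = 1 + 0 = 1)
u(V, N) = N*(1 + V)
(u(-176, -190) + 21664)/(-18182 + 39541) = (-190*(1 - 176) + 21664)/(-18182 + 39541) = (-190*(-175) + 21664)/21359 = (33250 + 21664)*(1/21359) = 54914*(1/21359) = 54914/21359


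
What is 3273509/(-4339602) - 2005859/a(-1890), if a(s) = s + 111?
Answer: 2899602051869/2573383986 ≈ 1126.8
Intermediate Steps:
a(s) = 111 + s
3273509/(-4339602) - 2005859/a(-1890) = 3273509/(-4339602) - 2005859/(111 - 1890) = 3273509*(-1/4339602) - 2005859/(-1779) = -3273509/4339602 - 2005859*(-1/1779) = -3273509/4339602 + 2005859/1779 = 2899602051869/2573383986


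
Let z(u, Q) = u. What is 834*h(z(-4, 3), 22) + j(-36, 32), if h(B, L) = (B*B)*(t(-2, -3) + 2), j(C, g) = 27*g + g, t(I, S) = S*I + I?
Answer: 80960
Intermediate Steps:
t(I, S) = I + I*S (t(I, S) = I*S + I = I + I*S)
j(C, g) = 28*g
h(B, L) = 6*B**2 (h(B, L) = (B*B)*(-2*(1 - 3) + 2) = B**2*(-2*(-2) + 2) = B**2*(4 + 2) = B**2*6 = 6*B**2)
834*h(z(-4, 3), 22) + j(-36, 32) = 834*(6*(-4)**2) + 28*32 = 834*(6*16) + 896 = 834*96 + 896 = 80064 + 896 = 80960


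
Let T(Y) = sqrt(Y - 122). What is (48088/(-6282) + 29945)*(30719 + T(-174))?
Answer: 2888605901519/3141 + 188066402*I*sqrt(74)/3141 ≈ 9.1965e+8 + 5.1506e+5*I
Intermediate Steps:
T(Y) = sqrt(-122 + Y)
(48088/(-6282) + 29945)*(30719 + T(-174)) = (48088/(-6282) + 29945)*(30719 + sqrt(-122 - 174)) = (48088*(-1/6282) + 29945)*(30719 + sqrt(-296)) = (-24044/3141 + 29945)*(30719 + 2*I*sqrt(74)) = 94033201*(30719 + 2*I*sqrt(74))/3141 = 2888605901519/3141 + 188066402*I*sqrt(74)/3141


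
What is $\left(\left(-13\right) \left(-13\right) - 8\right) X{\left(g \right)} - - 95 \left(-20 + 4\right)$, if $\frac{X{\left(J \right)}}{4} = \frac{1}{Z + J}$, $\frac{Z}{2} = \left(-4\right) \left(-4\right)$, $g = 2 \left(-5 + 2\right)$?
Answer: $- \frac{19438}{13} \approx -1495.2$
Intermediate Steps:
$g = -6$ ($g = 2 \left(-3\right) = -6$)
$Z = 32$ ($Z = 2 \left(\left(-4\right) \left(-4\right)\right) = 2 \cdot 16 = 32$)
$X{\left(J \right)} = \frac{4}{32 + J}$
$\left(\left(-13\right) \left(-13\right) - 8\right) X{\left(g \right)} - - 95 \left(-20 + 4\right) = \left(\left(-13\right) \left(-13\right) - 8\right) \frac{4}{32 - 6} - - 95 \left(-20 + 4\right) = \left(169 - 8\right) \frac{4}{26} - \left(-95\right) \left(-16\right) = 161 \cdot 4 \cdot \frac{1}{26} - 1520 = 161 \cdot \frac{2}{13} - 1520 = \frac{322}{13} - 1520 = - \frac{19438}{13}$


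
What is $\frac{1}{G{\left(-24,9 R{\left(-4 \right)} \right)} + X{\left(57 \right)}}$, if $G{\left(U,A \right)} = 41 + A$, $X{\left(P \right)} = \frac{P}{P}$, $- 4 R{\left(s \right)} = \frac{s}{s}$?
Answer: $\frac{4}{159} \approx 0.025157$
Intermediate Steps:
$R{\left(s \right)} = - \frac{1}{4}$ ($R{\left(s \right)} = - \frac{s \frac{1}{s}}{4} = \left(- \frac{1}{4}\right) 1 = - \frac{1}{4}$)
$X{\left(P \right)} = 1$
$\frac{1}{G{\left(-24,9 R{\left(-4 \right)} \right)} + X{\left(57 \right)}} = \frac{1}{\left(41 + 9 \left(- \frac{1}{4}\right)\right) + 1} = \frac{1}{\left(41 - \frac{9}{4}\right) + 1} = \frac{1}{\frac{155}{4} + 1} = \frac{1}{\frac{159}{4}} = \frac{4}{159}$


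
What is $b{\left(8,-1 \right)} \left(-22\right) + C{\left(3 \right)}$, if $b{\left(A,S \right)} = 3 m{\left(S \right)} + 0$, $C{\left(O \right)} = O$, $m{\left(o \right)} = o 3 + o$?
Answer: $267$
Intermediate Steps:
$m{\left(o \right)} = 4 o$ ($m{\left(o \right)} = 3 o + o = 4 o$)
$b{\left(A,S \right)} = 12 S$ ($b{\left(A,S \right)} = 3 \cdot 4 S + 0 = 12 S + 0 = 12 S$)
$b{\left(8,-1 \right)} \left(-22\right) + C{\left(3 \right)} = 12 \left(-1\right) \left(-22\right) + 3 = \left(-12\right) \left(-22\right) + 3 = 264 + 3 = 267$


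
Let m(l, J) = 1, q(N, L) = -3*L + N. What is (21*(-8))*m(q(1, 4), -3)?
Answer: -168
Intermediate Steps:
q(N, L) = N - 3*L
(21*(-8))*m(q(1, 4), -3) = (21*(-8))*1 = -168*1 = -168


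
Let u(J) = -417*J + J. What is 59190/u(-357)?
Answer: 9865/24752 ≈ 0.39855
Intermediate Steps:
u(J) = -416*J
59190/u(-357) = 59190/((-416*(-357))) = 59190/148512 = 59190*(1/148512) = 9865/24752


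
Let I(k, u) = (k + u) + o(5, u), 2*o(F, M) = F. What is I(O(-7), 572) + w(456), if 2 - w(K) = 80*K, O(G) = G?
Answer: -71821/2 ≈ -35911.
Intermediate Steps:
o(F, M) = F/2
I(k, u) = 5/2 + k + u (I(k, u) = (k + u) + (½)*5 = (k + u) + 5/2 = 5/2 + k + u)
w(K) = 2 - 80*K
I(O(-7), 572) + w(456) = (5/2 - 7 + 572) + (2 - 80*456) = 1135/2 + (2 - 36480) = 1135/2 - 36478 = -71821/2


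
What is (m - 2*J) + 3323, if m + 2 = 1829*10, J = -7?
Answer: 21625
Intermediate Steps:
m = 18288 (m = -2 + 1829*10 = -2 + 18290 = 18288)
(m - 2*J) + 3323 = (18288 - 2*(-7)) + 3323 = (18288 + 14) + 3323 = 18302 + 3323 = 21625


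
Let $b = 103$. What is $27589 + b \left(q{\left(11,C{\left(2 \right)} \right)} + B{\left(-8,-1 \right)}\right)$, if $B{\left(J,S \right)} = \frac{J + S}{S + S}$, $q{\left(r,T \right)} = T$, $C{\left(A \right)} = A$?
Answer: $\frac{56517}{2} \approx 28259.0$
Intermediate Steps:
$B{\left(J,S \right)} = \frac{J + S}{2 S}$
$27589 + b \left(q{\left(11,C{\left(2 \right)} \right)} + B{\left(-8,-1 \right)}\right) = 27589 + 103 \left(2 + \frac{-8 - 1}{2 \left(-1\right)}\right) = 27589 + 103 \left(2 + \frac{1}{2} \left(-1\right) \left(-9\right)\right) = 27589 + 103 \left(2 + \frac{9}{2}\right) = 27589 + 103 \cdot \frac{13}{2} = 27589 + \frac{1339}{2} = \frac{56517}{2}$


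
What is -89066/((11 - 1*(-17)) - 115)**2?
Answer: -89066/7569 ≈ -11.767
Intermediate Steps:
-89066/((11 - 1*(-17)) - 115)**2 = -89066/((11 + 17) - 115)**2 = -89066/(28 - 115)**2 = -89066/((-87)**2) = -89066/7569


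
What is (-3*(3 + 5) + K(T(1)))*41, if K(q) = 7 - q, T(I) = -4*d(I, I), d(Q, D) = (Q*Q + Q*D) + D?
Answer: -205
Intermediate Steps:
d(Q, D) = D + Q² + D*Q (d(Q, D) = (Q² + D*Q) + D = D + Q² + D*Q)
T(I) = -8*I² - 4*I (T(I) = -4*(I + I² + I*I) = -4*(I + I² + I²) = -4*(I + 2*I²) = -8*I² - 4*I)
(-3*(3 + 5) + K(T(1)))*41 = (-3*(3 + 5) + (7 - 4*(-1 - 2*1)))*41 = (-3*8 + (7 - 4*(-1 - 2)))*41 = (-24 + (7 - 4*(-3)))*41 = (-24 + (7 - 1*(-12)))*41 = (-24 + (7 + 12))*41 = (-24 + 19)*41 = -5*41 = -205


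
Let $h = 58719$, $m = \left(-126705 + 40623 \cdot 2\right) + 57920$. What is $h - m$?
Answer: $46258$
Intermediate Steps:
$m = 12461$ ($m = \left(-126705 + 81246\right) + 57920 = -45459 + 57920 = 12461$)
$h - m = 58719 - 12461 = 46258$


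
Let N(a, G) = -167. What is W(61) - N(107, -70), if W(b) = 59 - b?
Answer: 165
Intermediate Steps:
W(61) - N(107, -70) = (59 - 1*61) - 1*(-167) = (59 - 61) + 167 = -2 + 167 = 165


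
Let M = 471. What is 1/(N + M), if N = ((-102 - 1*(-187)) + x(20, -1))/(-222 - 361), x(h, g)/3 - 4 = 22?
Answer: 583/274430 ≈ 0.0021244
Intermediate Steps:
x(h, g) = 78 (x(h, g) = 12 + 3*22 = 12 + 66 = 78)
N = -163/583 (N = ((-102 - 1*(-187)) + 78)/(-222 - 361) = ((-102 + 187) + 78)/(-583) = (85 + 78)*(-1/583) = 163*(-1/583) = -163/583 ≈ -0.27959)
1/(N + M) = 1/(-163/583 + 471) = 1/(274430/583) = 583/274430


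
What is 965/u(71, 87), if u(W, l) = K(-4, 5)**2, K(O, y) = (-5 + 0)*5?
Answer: 193/125 ≈ 1.5440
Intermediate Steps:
K(O, y) = -25 (K(O, y) = -5*5 = -25)
u(W, l) = 625 (u(W, l) = (-25)**2 = 625)
965/u(71, 87) = 965/625 = 965*(1/625) = 193/125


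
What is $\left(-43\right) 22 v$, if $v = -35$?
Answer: $33110$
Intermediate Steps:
$\left(-43\right) 22 v = \left(-43\right) 22 \left(-35\right) = \left(-946\right) \left(-35\right) = 33110$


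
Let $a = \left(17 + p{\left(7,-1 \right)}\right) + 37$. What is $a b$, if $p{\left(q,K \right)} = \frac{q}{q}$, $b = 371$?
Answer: $20405$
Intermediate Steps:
$p{\left(q,K \right)} = 1$
$a = 55$ ($a = \left(17 + 1\right) + 37 = 18 + 37 = 55$)
$a b = 55 \cdot 371 = 20405$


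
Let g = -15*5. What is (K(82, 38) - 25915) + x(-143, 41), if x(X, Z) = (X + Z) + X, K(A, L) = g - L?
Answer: -26273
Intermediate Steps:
g = -75
K(A, L) = -75 - L
x(X, Z) = Z + 2*X
(K(82, 38) - 25915) + x(-143, 41) = ((-75 - 1*38) - 25915) + (41 + 2*(-143)) = ((-75 - 38) - 25915) + (41 - 286) = (-113 - 25915) - 245 = -26028 - 245 = -26273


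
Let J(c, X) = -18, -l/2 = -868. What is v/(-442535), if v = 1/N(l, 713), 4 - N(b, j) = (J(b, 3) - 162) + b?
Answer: 1/686814320 ≈ 1.4560e-9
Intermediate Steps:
l = 1736 (l = -2*(-868) = 1736)
N(b, j) = 184 - b (N(b, j) = 4 - ((-18 - 162) + b) = 4 - (-180 + b) = 4 + (180 - b) = 184 - b)
v = -1/1552 (v = 1/(184 - 1*1736) = 1/(184 - 1736) = 1/(-1552) = -1/1552 ≈ -0.00064433)
v/(-442535) = -1/1552/(-442535) = -1/1552*(-1/442535) = 1/686814320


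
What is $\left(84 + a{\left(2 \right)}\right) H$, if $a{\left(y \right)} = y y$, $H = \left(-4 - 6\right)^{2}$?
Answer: $8800$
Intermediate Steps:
$H = 100$ ($H = \left(-10\right)^{2} = 100$)
$a{\left(y \right)} = y^{2}$
$\left(84 + a{\left(2 \right)}\right) H = \left(84 + 2^{2}\right) 100 = \left(84 + 4\right) 100 = 88 \cdot 100 = 8800$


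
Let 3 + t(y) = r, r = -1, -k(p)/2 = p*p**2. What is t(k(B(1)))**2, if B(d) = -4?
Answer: 16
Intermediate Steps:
k(p) = -2*p**3 (k(p) = -2*p*p**2 = -2*p**3)
t(y) = -4 (t(y) = -3 - 1 = -4)
t(k(B(1)))**2 = (-4)**2 = 16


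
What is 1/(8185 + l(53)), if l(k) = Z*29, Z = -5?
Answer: 1/8040 ≈ 0.00012438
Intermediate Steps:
l(k) = -145 (l(k) = -5*29 = -145)
1/(8185 + l(53)) = 1/(8185 - 145) = 1/8040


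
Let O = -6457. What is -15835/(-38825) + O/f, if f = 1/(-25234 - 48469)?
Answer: 3695365607482/7765 ≈ 4.7590e+8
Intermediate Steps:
f = -1/73703 (f = 1/(-73703) = -1/73703 ≈ -1.3568e-5)
-15835/(-38825) + O/f = -15835/(-38825) - 6457/(-1/73703) = -15835*(-1/38825) - 6457*(-73703) = 3167/7765 + 475900271 = 3695365607482/7765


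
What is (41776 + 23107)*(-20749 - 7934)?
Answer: -1861039089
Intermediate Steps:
(41776 + 23107)*(-20749 - 7934) = 64883*(-28683) = -1861039089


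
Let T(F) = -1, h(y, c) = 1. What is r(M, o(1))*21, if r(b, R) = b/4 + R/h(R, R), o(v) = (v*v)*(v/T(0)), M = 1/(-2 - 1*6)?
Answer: -693/32 ≈ -21.656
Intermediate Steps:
M = -⅛ (M = 1/(-2 - 6) = 1/(-8) = -⅛ ≈ -0.12500)
o(v) = -v³ (o(v) = (v*v)*(v/(-1)) = v²*(v*(-1)) = v²*(-v) = -v³)
r(b, R) = R + b/4 (r(b, R) = b/4 + R/1 = b*(¼) + R*1 = b/4 + R = R + b/4)
r(M, o(1))*21 = (-1*1³ + (¼)*(-⅛))*21 = (-1*1 - 1/32)*21 = (-1 - 1/32)*21 = -33/32*21 = -693/32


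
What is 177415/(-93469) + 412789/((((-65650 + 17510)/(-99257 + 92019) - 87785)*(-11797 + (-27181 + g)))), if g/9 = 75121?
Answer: -35907330490472773304/18917279950232680855 ≈ -1.8981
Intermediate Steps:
g = 676089 (g = 9*75121 = 676089)
177415/(-93469) + 412789/((((-65650 + 17510)/(-99257 + 92019) - 87785)*(-11797 + (-27181 + g)))) = 177415/(-93469) + 412789/((((-65650 + 17510)/(-99257 + 92019) - 87785)*(-11797 + (-27181 + 676089)))) = 177415*(-1/93469) + 412789/(((-48140/(-7238) - 87785)*(-11797 + 648908))) = -177415/93469 + 412789/(((-48140*(-1/7238) - 87785)*637111)) = -177415/93469 + 412789/(((24070/3619 - 87785)*637111)) = -177415/93469 + 412789/((-317669845/3619*637111)) = -177415/93469 + 412789/(-202390952617795/3619) = -177415/93469 + 412789*(-3619/202390952617795) = -177415/93469 - 1493883391/202390952617795 = -35907330490472773304/18917279950232680855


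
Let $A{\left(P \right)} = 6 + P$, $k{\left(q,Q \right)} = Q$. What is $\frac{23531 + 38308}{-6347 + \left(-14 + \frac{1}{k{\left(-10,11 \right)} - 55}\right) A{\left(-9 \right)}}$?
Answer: $- \frac{2720916}{277417} \approx -9.808$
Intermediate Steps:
$\frac{23531 + 38308}{-6347 + \left(-14 + \frac{1}{k{\left(-10,11 \right)} - 55}\right) A{\left(-9 \right)}} = \frac{23531 + 38308}{-6347 + \left(-14 + \frac{1}{11 - 55}\right) \left(6 - 9\right)} = \frac{61839}{-6347 + \left(-14 + \frac{1}{-44}\right) \left(-3\right)} = \frac{61839}{-6347 + \left(-14 - \frac{1}{44}\right) \left(-3\right)} = \frac{61839}{-6347 - - \frac{1851}{44}} = \frac{61839}{-6347 + \frac{1851}{44}} = \frac{61839}{- \frac{277417}{44}} = 61839 \left(- \frac{44}{277417}\right) = - \frac{2720916}{277417}$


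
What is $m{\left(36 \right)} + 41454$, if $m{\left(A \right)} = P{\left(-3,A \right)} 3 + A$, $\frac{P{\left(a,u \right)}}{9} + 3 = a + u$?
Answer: $42300$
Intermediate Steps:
$P{\left(a,u \right)} = -27 + 9 a + 9 u$ ($P{\left(a,u \right)} = -27 + 9 \left(a + u\right) = -27 + \left(9 a + 9 u\right) = -27 + 9 a + 9 u$)
$m{\left(A \right)} = -162 + 28 A$ ($m{\left(A \right)} = \left(-27 + 9 \left(-3\right) + 9 A\right) 3 + A = \left(-27 - 27 + 9 A\right) 3 + A = \left(-54 + 9 A\right) 3 + A = \left(-162 + 27 A\right) + A = -162 + 28 A$)
$m{\left(36 \right)} + 41454 = \left(-162 + 28 \cdot 36\right) + 41454 = \left(-162 + 1008\right) + 41454 = 846 + 41454 = 42300$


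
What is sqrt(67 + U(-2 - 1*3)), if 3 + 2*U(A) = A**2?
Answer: sqrt(78) ≈ 8.8318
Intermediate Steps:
U(A) = -3/2 + A**2/2
sqrt(67 + U(-2 - 1*3)) = sqrt(67 + (-3/2 + (-2 - 1*3)**2/2)) = sqrt(67 + (-3/2 + (-2 - 3)**2/2)) = sqrt(67 + (-3/2 + (1/2)*(-5)**2)) = sqrt(67 + (-3/2 + (1/2)*25)) = sqrt(67 + (-3/2 + 25/2)) = sqrt(67 + 11) = sqrt(78)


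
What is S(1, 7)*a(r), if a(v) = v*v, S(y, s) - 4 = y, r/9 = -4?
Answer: 6480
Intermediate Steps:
r = -36 (r = 9*(-4) = -36)
S(y, s) = 4 + y
a(v) = v**2
S(1, 7)*a(r) = (4 + 1)*(-36)**2 = 5*1296 = 6480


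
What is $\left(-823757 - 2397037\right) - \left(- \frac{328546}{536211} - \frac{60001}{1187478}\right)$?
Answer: $- \frac{227867108258723117}{70748751762} \approx -3.2208 \cdot 10^{6}$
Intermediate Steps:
$\left(-823757 - 2397037\right) - \left(- \frac{328546}{536211} - \frac{60001}{1187478}\right) = -3220794 - - \frac{46923815911}{70748751762} = -3220794 + \left(\frac{328546}{536211} + \frac{60001}{1187478}\right) = -3220794 + \frac{46923815911}{70748751762} = - \frac{227867108258723117}{70748751762}$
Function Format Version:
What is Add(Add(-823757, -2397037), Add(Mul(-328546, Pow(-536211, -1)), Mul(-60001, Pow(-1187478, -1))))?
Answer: Rational(-227867108258723117, 70748751762) ≈ -3.2208e+6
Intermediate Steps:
Add(Add(-823757, -2397037), Add(Mul(-328546, Pow(-536211, -1)), Mul(-60001, Pow(-1187478, -1)))) = Add(-3220794, Add(Mul(-328546, Rational(-1, 536211)), Mul(-60001, Rational(-1, 1187478)))) = Add(-3220794, Add(Rational(328546, 536211), Rational(60001, 1187478))) = Add(-3220794, Rational(46923815911, 70748751762)) = Rational(-227867108258723117, 70748751762)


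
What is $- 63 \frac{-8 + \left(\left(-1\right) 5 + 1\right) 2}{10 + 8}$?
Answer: $56$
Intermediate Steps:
$- 63 \frac{-8 + \left(\left(-1\right) 5 + 1\right) 2}{10 + 8} = - 63 \frac{-8 + \left(-5 + 1\right) 2}{18} = - 63 \left(-8 - 8\right) \frac{1}{18} = - 63 \left(\left(-16\right) \frac{1}{18}\right) = \left(-63\right) \left(- \frac{8}{9}\right) = 56$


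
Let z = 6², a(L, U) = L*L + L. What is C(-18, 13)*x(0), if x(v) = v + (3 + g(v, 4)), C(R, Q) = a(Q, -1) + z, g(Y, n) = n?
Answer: 1526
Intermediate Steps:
a(L, U) = L + L² (a(L, U) = L² + L = L + L²)
z = 36
C(R, Q) = 36 + Q*(1 + Q) (C(R, Q) = Q*(1 + Q) + 36 = 36 + Q*(1 + Q))
x(v) = 7 + v (x(v) = v + (3 + 4) = v + 7 = 7 + v)
C(-18, 13)*x(0) = (36 + 13*(1 + 13))*(7 + 0) = (36 + 13*14)*7 = (36 + 182)*7 = 218*7 = 1526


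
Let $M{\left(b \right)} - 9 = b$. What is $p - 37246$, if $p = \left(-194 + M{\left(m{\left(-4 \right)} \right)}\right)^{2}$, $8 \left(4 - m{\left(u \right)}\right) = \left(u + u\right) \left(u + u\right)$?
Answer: $-1525$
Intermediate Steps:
$m{\left(u \right)} = 4 - \frac{u^{2}}{2}$ ($m{\left(u \right)} = 4 - \frac{\left(u + u\right) \left(u + u\right)}{8} = 4 - \frac{2 u 2 u}{8} = 4 - \frac{4 u^{2}}{8} = 4 - \frac{u^{2}}{2}$)
$M{\left(b \right)} = 9 + b$
$p = 35721$ ($p = \left(-194 + \left(9 + \left(4 - \frac{\left(-4\right)^{2}}{2}\right)\right)\right)^{2} = \left(-194 + \left(9 + \left(4 - 8\right)\right)\right)^{2} = \left(-194 + \left(9 - 4\right)\right)^{2} = \left(-194 + 5\right)^{2} = \left(-189\right)^{2} = 35721$)
$p - 37246 = 35721 - 37246 = -1525$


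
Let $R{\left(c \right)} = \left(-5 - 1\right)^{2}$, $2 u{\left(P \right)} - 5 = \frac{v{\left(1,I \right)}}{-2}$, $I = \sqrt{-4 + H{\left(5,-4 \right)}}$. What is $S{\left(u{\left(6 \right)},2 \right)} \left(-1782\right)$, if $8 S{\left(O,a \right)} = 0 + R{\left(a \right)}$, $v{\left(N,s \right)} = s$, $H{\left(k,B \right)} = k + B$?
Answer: $-8019$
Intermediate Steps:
$H{\left(k,B \right)} = B + k$
$I = i \sqrt{3}$ ($I = \sqrt{-4 + \left(-4 + 5\right)} = \sqrt{-4 + 1} = \sqrt{-3} = i \sqrt{3} \approx 1.732 i$)
$u{\left(P \right)} = \frac{5}{2} - \frac{i \sqrt{3}}{4}$ ($u{\left(P \right)} = \frac{5}{2} + \frac{i \sqrt{3} \frac{1}{-2}}{2} = \frac{5}{2} + \frac{i \sqrt{3} \left(- \frac{1}{2}\right)}{2} = \frac{5}{2} + \frac{\left(- \frac{1}{2}\right) i \sqrt{3}}{2} = \frac{5}{2} - \frac{i \sqrt{3}}{4}$)
$R{\left(c \right)} = 36$ ($R{\left(c \right)} = \left(-6\right)^{2} = 36$)
$S{\left(O,a \right)} = \frac{9}{2}$ ($S{\left(O,a \right)} = \frac{0 + 36}{8} = \frac{1}{8} \cdot 36 = \frac{9}{2}$)
$S{\left(u{\left(6 \right)},2 \right)} \left(-1782\right) = \frac{9}{2} \left(-1782\right) = -8019$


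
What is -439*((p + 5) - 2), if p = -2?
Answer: -439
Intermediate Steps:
-439*((p + 5) - 2) = -439*((-2 + 5) - 2) = -439*(3 - 2) = -439*1 = -439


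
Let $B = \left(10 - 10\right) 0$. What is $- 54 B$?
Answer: $0$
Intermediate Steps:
$B = 0$ ($B = 0 \cdot 0 = 0$)
$- 54 B = \left(-54\right) 0 = 0$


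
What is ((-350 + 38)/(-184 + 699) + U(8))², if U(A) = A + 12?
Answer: 99760144/265225 ≈ 376.13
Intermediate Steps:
U(A) = 12 + A
((-350 + 38)/(-184 + 699) + U(8))² = ((-350 + 38)/(-184 + 699) + (12 + 8))² = (-312/515 + 20)² = (9988/515)² = 99760144/265225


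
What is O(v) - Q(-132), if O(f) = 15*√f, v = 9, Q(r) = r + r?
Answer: 309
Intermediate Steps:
Q(r) = 2*r
O(v) - Q(-132) = 15*√9 - 2*(-132) = 15*3 - 1*(-264) = 45 + 264 = 309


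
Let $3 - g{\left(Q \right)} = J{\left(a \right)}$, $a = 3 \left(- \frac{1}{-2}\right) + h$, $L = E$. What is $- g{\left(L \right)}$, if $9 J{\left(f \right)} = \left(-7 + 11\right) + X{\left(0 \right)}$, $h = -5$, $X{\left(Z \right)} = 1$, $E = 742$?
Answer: $- \frac{22}{9} \approx -2.4444$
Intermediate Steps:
$L = 742$
$a = - \frac{7}{2}$ ($a = 3 \left(- \frac{1}{-2}\right) - 5 = 3 \left(\left(-1\right) \left(- \frac{1}{2}\right)\right) - 5 = 3 \cdot \frac{1}{2} - 5 = \frac{3}{2} - 5 = - \frac{7}{2} \approx -3.5$)
$J{\left(f \right)} = \frac{5}{9}$ ($J{\left(f \right)} = \frac{\left(-7 + 11\right) + 1}{9} = \frac{4 + 1}{9} = \frac{1}{9} \cdot 5 = \frac{5}{9}$)
$g{\left(Q \right)} = \frac{22}{9}$ ($g{\left(Q \right)} = 3 - \frac{5}{9} = \frac{22}{9}$)
$- g{\left(L \right)} = \left(-1\right) \frac{22}{9} = - \frac{22}{9}$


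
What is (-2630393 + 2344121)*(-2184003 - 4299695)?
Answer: 1856101193856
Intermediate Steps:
(-2630393 + 2344121)*(-2184003 - 4299695) = -286272*(-6483698) = 1856101193856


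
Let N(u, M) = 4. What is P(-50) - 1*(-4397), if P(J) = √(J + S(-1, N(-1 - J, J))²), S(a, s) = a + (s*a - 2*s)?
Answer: 4397 + √119 ≈ 4407.9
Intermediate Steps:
S(a, s) = a - 2*s + a*s (S(a, s) = a + (a*s - 2*s) = a + (-2*s + a*s) = a - 2*s + a*s)
P(J) = √(169 + J) (P(J) = √(J + (-1 - 2*4 - 1*4)²) = √(J + (-1 - 8 - 4)²) = √(J + (-13)²) = √(J + 169) = √(169 + J))
P(-50) - 1*(-4397) = √(169 - 50) - 1*(-4397) = √119 + 4397 = 4397 + √119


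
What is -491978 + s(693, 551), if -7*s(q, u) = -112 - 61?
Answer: -3443673/7 ≈ -4.9195e+5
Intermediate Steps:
s(q, u) = 173/7 (s(q, u) = -(-112 - 61)/7 = -⅐*(-173) = 173/7)
-491978 + s(693, 551) = -491978 + 173/7 = -3443673/7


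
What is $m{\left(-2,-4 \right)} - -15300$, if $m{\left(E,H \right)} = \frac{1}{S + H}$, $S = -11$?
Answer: $\frac{229499}{15} \approx 15300.0$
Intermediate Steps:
$m{\left(E,H \right)} = \frac{1}{-11 + H}$
$m{\left(-2,-4 \right)} - -15300 = \frac{1}{-11 - 4} - -15300 = \frac{1}{-15} + 15300 = - \frac{1}{15} + 15300 = \frac{229499}{15}$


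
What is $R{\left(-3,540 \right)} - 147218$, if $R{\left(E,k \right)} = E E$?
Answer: $-147209$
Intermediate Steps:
$R{\left(E,k \right)} = E^{2}$
$R{\left(-3,540 \right)} - 147218 = \left(-3\right)^{2} - 147218 = 9 - 147218 = -147209$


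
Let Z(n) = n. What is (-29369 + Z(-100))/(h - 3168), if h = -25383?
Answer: 9823/9517 ≈ 1.0322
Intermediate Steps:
(-29369 + Z(-100))/(h - 3168) = (-29369 - 100)/(-25383 - 3168) = -29469/(-28551) = -29469*(-1/28551) = 9823/9517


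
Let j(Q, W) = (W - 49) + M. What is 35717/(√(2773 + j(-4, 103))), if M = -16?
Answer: 35717*√2811/2811 ≈ 673.67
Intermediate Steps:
j(Q, W) = -65 + W (j(Q, W) = (W - 49) - 16 = (-49 + W) - 16 = -65 + W)
35717/(√(2773 + j(-4, 103))) = 35717/(√(2773 + (-65 + 103))) = 35717/(√(2773 + 38)) = 35717/(√2811) = 35717*(√2811/2811) = 35717*√2811/2811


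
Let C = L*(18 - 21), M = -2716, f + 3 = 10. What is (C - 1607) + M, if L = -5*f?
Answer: -4218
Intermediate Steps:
f = 7 (f = -3 + 10 = 7)
L = -35 (L = -5*7 = -35)
C = 105 (C = -35*(18 - 21) = -35*(-3) = 105)
(C - 1607) + M = (105 - 1607) - 2716 = -1502 - 2716 = -4218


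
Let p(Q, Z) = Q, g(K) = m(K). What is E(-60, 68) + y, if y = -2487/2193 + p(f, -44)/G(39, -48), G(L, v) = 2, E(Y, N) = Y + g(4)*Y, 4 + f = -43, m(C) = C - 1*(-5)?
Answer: -913215/1462 ≈ -624.63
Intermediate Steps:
m(C) = 5 + C (m(C) = C + 5 = 5 + C)
g(K) = 5 + K
f = -47 (f = -4 - 43 = -47)
E(Y, N) = 10*Y (E(Y, N) = Y + (5 + 4)*Y = Y + 9*Y = 10*Y)
y = -36015/1462 (y = -2487/2193 - 47/2 = -2487*1/2193 - 47*½ = -829/731 - 47/2 = -36015/1462 ≈ -24.634)
E(-60, 68) + y = 10*(-60) - 36015/1462 = -600 - 36015/1462 = -913215/1462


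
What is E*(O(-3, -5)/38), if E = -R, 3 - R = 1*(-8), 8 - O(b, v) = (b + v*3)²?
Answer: 1738/19 ≈ 91.474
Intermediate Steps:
O(b, v) = 8 - (b + 3*v)² (O(b, v) = 8 - (b + v*3)² = 8 - (b + 3*v)²)
R = 11 (R = 3 - (-8) = 3 - 1*(-8) = 3 + 8 = 11)
E = -11 (E = -1*11 = -11)
E*(O(-3, -5)/38) = -11*(8 - (-3 + 3*(-5))²)/38 = -11*(8 - (-3 - 15)²)/38 = -11*(8 - 1*(-18)²)/38 = -11*(8 - 1*324)/38 = -11*(8 - 324)/38 = -(-3476)/38 = -11*(-158/19) = 1738/19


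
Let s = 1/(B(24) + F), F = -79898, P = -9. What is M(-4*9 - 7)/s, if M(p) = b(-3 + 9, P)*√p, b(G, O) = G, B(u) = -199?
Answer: -480582*I*√43 ≈ -3.1514e+6*I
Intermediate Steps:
M(p) = 6*√p (M(p) = (-3 + 9)*√p = 6*√p)
s = -1/80097 (s = 1/(-199 - 79898) = 1/(-80097) = -1/80097 ≈ -1.2485e-5)
M(-4*9 - 7)/s = (6*√(-4*9 - 7))/(-1/80097) = (6*√(-36 - 7))*(-80097) = (6*√(-43))*(-80097) = (6*(I*√43))*(-80097) = (6*I*√43)*(-80097) = -480582*I*√43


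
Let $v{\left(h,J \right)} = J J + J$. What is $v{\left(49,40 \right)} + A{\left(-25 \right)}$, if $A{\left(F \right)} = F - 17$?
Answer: $1598$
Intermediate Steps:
$A{\left(F \right)} = -17 + F$
$v{\left(h,J \right)} = J + J^{2}$ ($v{\left(h,J \right)} = J^{2} + J = J + J^{2}$)
$v{\left(49,40 \right)} + A{\left(-25 \right)} = 40 \left(1 + 40\right) - 42 = 40 \cdot 41 - 42 = 1640 - 42 = 1598$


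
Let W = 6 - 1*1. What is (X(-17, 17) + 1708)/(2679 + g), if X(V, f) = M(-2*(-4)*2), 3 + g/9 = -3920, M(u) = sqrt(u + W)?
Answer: -427/8157 - sqrt(21)/32628 ≈ -0.052488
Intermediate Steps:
W = 5 (W = 6 - 1 = 5)
M(u) = sqrt(5 + u) (M(u) = sqrt(u + 5) = sqrt(5 + u))
g = -35307 (g = -27 + 9*(-3920) = -27 - 35280 = -35307)
X(V, f) = sqrt(21) (X(V, f) = sqrt(5 - 2*(-4)*2) = sqrt(5 + 8*2) = sqrt(5 + 16) = sqrt(21))
(X(-17, 17) + 1708)/(2679 + g) = (sqrt(21) + 1708)/(2679 - 35307) = (1708 + sqrt(21))/(-32628) = (1708 + sqrt(21))*(-1/32628) = -427/8157 - sqrt(21)/32628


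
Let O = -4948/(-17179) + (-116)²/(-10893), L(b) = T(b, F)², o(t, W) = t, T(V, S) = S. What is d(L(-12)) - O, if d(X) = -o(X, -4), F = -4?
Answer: -2816831492/187130847 ≈ -15.053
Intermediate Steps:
L(b) = 16 (L(b) = (-4)² = 16)
d(X) = -X
O = -177262060/187130847 (O = -4948*(-1/17179) + 13456*(-1/10893) = 4948/17179 - 13456/10893 = -177262060/187130847 ≈ -0.94726)
d(L(-12)) - O = -1*16 - 1*(-177262060/187130847) = -16 + 177262060/187130847 = -2816831492/187130847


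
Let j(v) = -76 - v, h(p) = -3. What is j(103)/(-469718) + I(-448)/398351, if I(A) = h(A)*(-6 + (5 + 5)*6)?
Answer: -4789487/187112635018 ≈ -2.5597e-5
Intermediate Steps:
I(A) = -162 (I(A) = -3*(-6 + (5 + 5)*6) = -3*(-6 + 10*6) = -3*(-6 + 60) = -3*54 = -162)
j(103)/(-469718) + I(-448)/398351 = (-76 - 1*103)/(-469718) - 162/398351 = (-76 - 103)*(-1/469718) - 162*1/398351 = -179*(-1/469718) - 162/398351 = 179/469718 - 162/398351 = -4789487/187112635018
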